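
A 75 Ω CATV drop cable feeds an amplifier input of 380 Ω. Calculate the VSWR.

VSWR ≈ 5.07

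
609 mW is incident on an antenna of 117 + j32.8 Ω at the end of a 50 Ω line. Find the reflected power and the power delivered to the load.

|Γ| = |(67 + j32.8)/(167 + j32.8)| = 0.438
|Γ|² = 0.192
P_refl = |Γ|²·P_inc = 117 mW, P_del = (1 − |Γ|²)·P_inc = 492 mW

P_reflected ≈ 117 mW; P_delivered ≈ 492 mW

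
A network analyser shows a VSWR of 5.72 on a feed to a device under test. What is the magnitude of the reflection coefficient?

|Γ| ≈ 0.702

|Γ| = (S − 1)/(S + 1) = (5.72 − 1)/(5.72 + 1) = 4.72/6.72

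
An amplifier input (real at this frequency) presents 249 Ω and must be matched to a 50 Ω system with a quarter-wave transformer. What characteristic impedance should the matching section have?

Z_qwt ≈ 112 Ω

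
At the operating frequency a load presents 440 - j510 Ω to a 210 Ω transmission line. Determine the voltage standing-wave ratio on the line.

VSWR ≈ 5.19

Γ = (Z_L − Z_0)/(Z_L + Z_0) = (230 − j510)/(650 − j510)
|Γ| = 559/826 = 0.677
VSWR = (1 + |Γ|)/(1 − |Γ|) = 1.68/0.323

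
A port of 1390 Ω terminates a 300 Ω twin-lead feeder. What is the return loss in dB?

Γ = (1390 − 300)/(1390 + 300) = 0.645
RL = −20·log₁₀|Γ| = −20·log₁₀(0.645)

RL ≈ 3.81 dB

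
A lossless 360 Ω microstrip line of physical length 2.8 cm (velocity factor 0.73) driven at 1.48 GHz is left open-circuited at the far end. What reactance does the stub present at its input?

X_in ≈ -145 Ω (capacitive)

λ = v/f = 0.73·c / 1.48 GHz = 0.148 m
βl = 2π·l/λ = 2π × 0.189 = 68.1°
tan(βl) = 2.49
For an open-circuited stub, Z_in = −jZ_0·cot(βl) = −jZ_0/tan(βl)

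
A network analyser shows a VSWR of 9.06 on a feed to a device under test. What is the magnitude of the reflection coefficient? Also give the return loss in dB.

|Γ| ≈ 0.801; return loss ≈ 1.93 dB

|Γ| = (S − 1)/(S + 1) = (9.06 − 1)/(9.06 + 1) = 8.06/10.1
RL = −20·log₁₀|Γ| = −20·log₁₀(0.801)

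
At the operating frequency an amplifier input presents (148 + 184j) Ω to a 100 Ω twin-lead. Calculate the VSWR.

VSWR ≈ 4.21

Γ = (Z_L − Z_0)/(Z_L + Z_0) = (48 + j184)/(248 + j184)
|Γ| = 190/309 = 0.616
VSWR = (1 + |Γ|)/(1 − |Γ|) = 1.62/0.384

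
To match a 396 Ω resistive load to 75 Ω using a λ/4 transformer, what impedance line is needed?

Z_qwt = √(Z_0·R_L) = √(75 × 396) = √29700

Z_qwt ≈ 172 Ω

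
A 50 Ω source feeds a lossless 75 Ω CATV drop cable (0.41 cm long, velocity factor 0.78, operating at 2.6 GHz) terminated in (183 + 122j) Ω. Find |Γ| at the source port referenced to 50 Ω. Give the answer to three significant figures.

λ = v/f = 0.78·c / 2.6 GHz = 0.09 m
βl = 2π·l/λ = 2π × 0.0456 = 16.4°
tan(βl) = 0.294
Z_in = Z_0·(Z_L + jZ_0·tanβl)/(Z_0 + jZ_L·tanβl) = 253 − j71.5 Ω
Γ_s = (Z_in − Z_s)/(Z_in + Z_s) = (203 − j71.5)/(303 − j71.5), |Γ_s| = 0.691

|Γ| ≈ 0.691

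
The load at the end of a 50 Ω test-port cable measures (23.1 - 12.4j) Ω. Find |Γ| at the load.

|Γ| ≈ 0.399

Γ = (Z_L − Z_0)/(Z_L + Z_0) = (-26.9 − j12.4)/(73.1 − j12.4)
|Γ| = 29.6/74.1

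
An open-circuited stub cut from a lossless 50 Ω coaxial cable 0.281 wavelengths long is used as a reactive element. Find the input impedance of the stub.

βl = 2π × 0.281 = 101°
tan(βl) = -5.07
For an open-circuited stub, Z_in = −jZ_0·cot(βl) = −jZ_0/tan(βl)

Z_in ≈ +j9.86 Ω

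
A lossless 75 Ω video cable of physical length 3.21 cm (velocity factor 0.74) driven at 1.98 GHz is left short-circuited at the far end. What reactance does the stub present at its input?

X_in ≈ -323 Ω (capacitive)

λ = v/f = 0.74·c / 1.98 GHz = 0.112 m
βl = 2π·l/λ = 2π × 0.286 = 103°
tan(βl) = -4.31
For a short-circuited stub, Z_in = jZ_0·tan(βl)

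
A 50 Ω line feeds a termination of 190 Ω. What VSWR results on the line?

VSWR ≈ 3.8

Γ = (190 − 50)/(190 + 50) = 0.583
VSWR = (1 + 0.583)/(1 − 0.583)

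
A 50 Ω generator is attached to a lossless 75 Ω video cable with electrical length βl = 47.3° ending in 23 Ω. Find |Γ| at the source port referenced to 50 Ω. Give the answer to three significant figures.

tan(βl) = 1.08
Z_in = Z_0·(Z_L + jZ_0·tanβl)/(Z_0 + jZ_L·tanβl) = 45 + j66.3 Ω
Γ_s = (Z_in − Z_s)/(Z_in + Z_s) = (-4.96 + j66.3)/(95 + j66.3), |Γ_s| = 0.574

|Γ| ≈ 0.574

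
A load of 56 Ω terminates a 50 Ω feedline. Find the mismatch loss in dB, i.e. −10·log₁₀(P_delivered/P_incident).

Γ = (56 − 50)/(56 + 50) = 0.0566
|Γ|² = 0.0032, so P_del/P_inc = 1 − |Γ|² = 0.997
ML = −10·log₁₀(1 − |Γ|²)

mismatch loss ≈ 0.0139 dB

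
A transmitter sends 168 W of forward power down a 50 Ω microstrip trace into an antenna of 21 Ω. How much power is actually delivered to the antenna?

Γ = (21 − 50)/(21 + 50) = -0.408
|Γ|² = 0.167
P_refl = |Γ|²·P_inc = 28 W, P_del = (1 − |Γ|²)·P_inc = 140 W

P_delivered ≈ 140 W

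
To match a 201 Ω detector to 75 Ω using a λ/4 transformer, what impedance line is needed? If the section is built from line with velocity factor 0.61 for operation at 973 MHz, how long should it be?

Z_qwt = √(Z_0·R_L) = √(75 × 201) = √15080
λ = 0.61·c/f = 0.188 m, so l = λ/4 = 0.047 m

Z_qwt ≈ 123 Ω; length ≈ 4.7 cm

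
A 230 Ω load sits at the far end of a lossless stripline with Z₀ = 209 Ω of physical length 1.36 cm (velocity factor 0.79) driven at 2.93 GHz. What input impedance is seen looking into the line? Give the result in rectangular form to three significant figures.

λ = v/f = 0.79·c / 2.93 GHz = 0.0809 m
βl = 2π·l/λ = 2π × 0.168 = 60.5°
tan(βl) = tan(60.5°) = 1.77
Z_in = Z_0·(Z_L + jZ_0·tanβl)/(Z_0 + jZ_L·tanβl)
     = 209·(230 + j370)/(209 + j407)

Z_in ≈ 198 − j16.3 Ω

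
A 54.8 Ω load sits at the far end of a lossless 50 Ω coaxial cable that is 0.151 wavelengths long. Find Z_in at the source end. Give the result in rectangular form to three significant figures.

βl = 2π × 0.151 = 54.4°
tan(βl) = tan(54.4°) = 1.39
Z_in = Z_0·(Z_L + jZ_0·tanβl)/(Z_0 + jZ_L·tanβl)
     = 50·(54.8 + j69.7)/(50 + j76.4)

Z_in ≈ 48.4 − j4.21 Ω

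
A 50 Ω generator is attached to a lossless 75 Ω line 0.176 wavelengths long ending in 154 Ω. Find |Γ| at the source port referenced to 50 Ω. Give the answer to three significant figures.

βl = 2π × 0.176 = 63.4°
tan(βl) = 1.99
Z_in = Z_0·(Z_L + jZ_0·tanβl)/(Z_0 + jZ_L·tanβl) = 43.1 − j27.1 Ω
Γ_s = (Z_in − Z_s)/(Z_in + Z_s) = (-6.86 − j27.1)/(93.1 − j27.1), |Γ_s| = 0.288

|Γ| ≈ 0.288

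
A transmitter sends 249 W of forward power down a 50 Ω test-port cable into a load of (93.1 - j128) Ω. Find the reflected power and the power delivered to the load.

|Γ| = |(43.1 − j128)/(143.1 − j128)| = 0.703
|Γ|² = 0.495
P_refl = |Γ|²·P_inc = 123 W, P_del = (1 − |Γ|²)·P_inc = 126 W

P_reflected ≈ 123 W; P_delivered ≈ 126 W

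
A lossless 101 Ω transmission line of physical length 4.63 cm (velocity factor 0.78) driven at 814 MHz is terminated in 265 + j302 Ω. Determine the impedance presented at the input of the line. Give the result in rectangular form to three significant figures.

Z_in ≈ 29.5 − j89.8 Ω

λ = v/f = 0.78·c / 814 MHz = 0.287 m
βl = 2π·l/λ = 2π × 0.161 = 58°
tan(βl) = tan(58°) = 1.6
Z_in = Z_0·(Z_L + jZ_0·tanβl)/(Z_0 + jZ_L·tanβl)
     = 101·(265 + j464)/(-382 + j424)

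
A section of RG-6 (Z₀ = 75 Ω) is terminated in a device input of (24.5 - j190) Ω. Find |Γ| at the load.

|Γ| ≈ 0.917

Γ = (Z_L − Z_0)/(Z_L + Z_0) = (-50.5 − j190)/(99.5 − j190)
|Γ| = 197/214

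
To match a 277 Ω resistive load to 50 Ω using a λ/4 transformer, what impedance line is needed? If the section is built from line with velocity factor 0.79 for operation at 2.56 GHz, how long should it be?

Z_qwt ≈ 118 Ω; length ≈ 2.31 cm

Z_qwt = √(Z_0·R_L) = √(50 × 277) = √13850
λ = 0.79·c/f = 0.0926 m, so l = λ/4 = 0.0231 m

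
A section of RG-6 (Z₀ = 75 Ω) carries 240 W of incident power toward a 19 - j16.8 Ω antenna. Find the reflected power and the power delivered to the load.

|Γ| = |(-56 − j16.8)/(94 − j16.8)| = 0.612
|Γ|² = 0.375
P_refl = |Γ|²·P_inc = 90 W, P_del = (1 − |Γ|²)·P_inc = 150 W

P_reflected ≈ 90 W; P_delivered ≈ 150 W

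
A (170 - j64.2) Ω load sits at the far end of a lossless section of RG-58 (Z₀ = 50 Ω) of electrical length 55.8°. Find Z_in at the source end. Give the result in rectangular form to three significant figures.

tan(βl) = tan(55.8°) = 1.47
Z_in = Z_0·(Z_L + jZ_0·tanβl)/(Z_0 + jZ_L·tanβl)
     = 50·(170 + j9.37)/(144 + j250)

Z_in ≈ 16.1 − j24.7 Ω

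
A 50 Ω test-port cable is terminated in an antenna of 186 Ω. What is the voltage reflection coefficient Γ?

Γ = 0.576

Γ = (Z_L − Z_0)/(Z_L + Z_0) = (186 − 50)/(186 + 50) = 136/236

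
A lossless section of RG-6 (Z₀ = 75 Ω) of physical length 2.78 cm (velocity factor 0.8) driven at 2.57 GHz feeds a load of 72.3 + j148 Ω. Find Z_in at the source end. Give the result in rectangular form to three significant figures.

λ = v/f = 0.8·c / 2.57 GHz = 0.0934 m
βl = 2π·l/λ = 2π × 0.298 = 107°
tan(βl) = tan(107°) = -3.24
Z_in = Z_0·(Z_L + jZ_0·tanβl)/(Z_0 + jZ_L·tanβl)
     = 75·(72.3 − j94.8)/(554 − j234)

Z_in ≈ 12.9 − j7.38 Ω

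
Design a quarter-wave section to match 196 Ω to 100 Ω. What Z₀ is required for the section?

Z_qwt ≈ 140 Ω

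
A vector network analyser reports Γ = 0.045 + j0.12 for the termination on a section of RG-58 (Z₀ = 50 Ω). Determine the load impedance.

Z_L ≈ 53.1 + j13 Ω

Z_L = Z_0·(1 + Γ)/(1 − Γ) = 50·(1.04 + j0.12)/(0.955 − j0.12)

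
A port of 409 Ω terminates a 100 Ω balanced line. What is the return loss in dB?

Γ = (409 − 100)/(409 + 100) = 0.607
RL = −20·log₁₀|Γ| = −20·log₁₀(0.607)

RL ≈ 4.34 dB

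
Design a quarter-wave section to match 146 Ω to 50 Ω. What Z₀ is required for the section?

Z_qwt ≈ 85.4 Ω

Z_qwt = √(Z_0·R_L) = √(50 × 146) = √7300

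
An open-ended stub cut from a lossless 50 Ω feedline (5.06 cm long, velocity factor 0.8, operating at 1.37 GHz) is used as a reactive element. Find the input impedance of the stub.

λ = v/f = 0.8·c / 1.37 GHz = 0.175 m
βl = 2π·l/λ = 2π × 0.289 = 104°
tan(βl) = -4.02
For an open-ended stub, Z_in = −jZ_0·cot(βl) = −jZ_0/tan(βl)

Z_in ≈ +j12.5 Ω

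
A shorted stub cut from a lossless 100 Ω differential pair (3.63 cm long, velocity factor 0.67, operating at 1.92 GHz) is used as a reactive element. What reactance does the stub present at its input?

λ = v/f = 0.67·c / 1.92 GHz = 0.105 m
βl = 2π·l/λ = 2π × 0.347 = 125°
tan(βl) = -1.44
For a shorted stub, Z_in = jZ_0·tan(βl)

X_in ≈ -144 Ω (capacitive)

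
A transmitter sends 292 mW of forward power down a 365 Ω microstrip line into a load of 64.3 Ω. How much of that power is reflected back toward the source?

P_reflected ≈ 143 mW

Γ = (64.3 − 365)/(64.3 + 365) = -0.7
|Γ|² = 0.491
P_refl = |Γ|²·P_inc = 143 mW, P_del = (1 − |Γ|²)·P_inc = 149 mW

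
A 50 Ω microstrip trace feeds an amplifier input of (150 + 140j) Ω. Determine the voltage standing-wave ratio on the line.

Γ = (Z_L − Z_0)/(Z_L + Z_0) = (100 + j140)/(200 + j140)
|Γ| = 172/244 = 0.705
VSWR = (1 + |Γ|)/(1 − |Γ|) = 1.7/0.295

VSWR ≈ 5.77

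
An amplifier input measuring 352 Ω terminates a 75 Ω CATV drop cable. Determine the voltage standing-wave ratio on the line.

For a purely resistive load, VSWR = R_L/Z_0 or Z_0/R_L (whichever > 1) = 352/75

VSWR ≈ 4.69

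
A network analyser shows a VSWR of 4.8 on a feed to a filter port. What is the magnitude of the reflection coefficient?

|Γ| ≈ 0.655

|Γ| = (S − 1)/(S + 1) = (4.8 − 1)/(4.8 + 1) = 3.8/5.8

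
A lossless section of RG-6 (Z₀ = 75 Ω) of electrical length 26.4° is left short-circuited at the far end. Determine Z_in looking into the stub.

Z_in ≈ +j37.2 Ω

tan(βl) = 0.496
For a short-circuited stub, Z_in = jZ_0·tan(βl)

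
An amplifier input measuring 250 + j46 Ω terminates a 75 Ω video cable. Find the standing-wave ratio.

Γ = (Z_L − Z_0)/(Z_L + Z_0) = (175 + j46)/(325 + j46)
|Γ| = 181/328 = 0.551
VSWR = (1 + |Γ|)/(1 − |Γ|) = 1.55/0.449

VSWR ≈ 3.46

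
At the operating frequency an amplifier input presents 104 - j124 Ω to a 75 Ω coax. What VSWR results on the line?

Γ = (Z_L − Z_0)/(Z_L + Z_0) = (29 − j124)/(179 − j124)
|Γ| = 127/218 = 0.585
VSWR = (1 + |Γ|)/(1 − |Γ|) = 1.58/0.415

VSWR ≈ 3.82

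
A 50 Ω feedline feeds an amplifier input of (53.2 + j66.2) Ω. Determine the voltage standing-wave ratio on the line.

VSWR ≈ 3.35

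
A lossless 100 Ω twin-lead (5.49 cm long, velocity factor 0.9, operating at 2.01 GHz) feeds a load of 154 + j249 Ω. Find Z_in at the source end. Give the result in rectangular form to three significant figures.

λ = v/f = 0.9·c / 2.01 GHz = 0.134 m
βl = 2π·l/λ = 2π × 0.409 = 147°
tan(βl) = tan(147°) = -0.646
Z_in = Z_0·(Z_L + jZ_0·tanβl)/(Z_0 + jZ_L·tanβl)
     = 100·(154 + j184)/(261 − j99.5)

Z_in ≈ 28 + j81.4 Ω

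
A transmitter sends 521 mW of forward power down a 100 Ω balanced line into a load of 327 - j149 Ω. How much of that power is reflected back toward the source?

P_reflected ≈ 188 mW

|Γ| = |(227 − j149)/(427 − j149)| = 0.6
|Γ|² = 0.36
P_refl = |Γ|²·P_inc = 188 mW, P_del = (1 − |Γ|²)·P_inc = 333 mW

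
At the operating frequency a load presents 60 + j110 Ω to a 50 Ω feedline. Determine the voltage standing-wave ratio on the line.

VSWR ≈ 5.9

Γ = (Z_L − Z_0)/(Z_L + Z_0) = (10 + j110)/(110 + j110)
|Γ| = 110/156 = 0.71
VSWR = (1 + |Γ|)/(1 − |Γ|) = 1.71/0.29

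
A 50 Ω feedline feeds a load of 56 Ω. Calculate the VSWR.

Γ = (56 − 50)/(56 + 50) = 0.0566
VSWR = (1 + 0.0566)/(1 − 0.0566)

VSWR ≈ 1.12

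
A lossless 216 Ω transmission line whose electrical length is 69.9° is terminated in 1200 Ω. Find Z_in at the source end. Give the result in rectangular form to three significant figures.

tan(βl) = tan(69.9°) = 2.73
Z_in = Z_0·(Z_L + jZ_0·tanβl)/(Z_0 + jZ_L·tanβl)
     = 216·(1200 + j590)/(216 + j3280)

Z_in ≈ 43.9 − j76.2 Ω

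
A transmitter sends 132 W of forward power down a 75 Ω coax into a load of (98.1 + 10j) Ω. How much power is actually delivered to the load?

P_delivered ≈ 129 W

|Γ| = |(23.1 + j10)/(173.1 + j10)| = 0.145
|Γ|² = 0.0211
P_refl = |Γ|²·P_inc = 2.78 W, P_del = (1 − |Γ|²)·P_inc = 129 W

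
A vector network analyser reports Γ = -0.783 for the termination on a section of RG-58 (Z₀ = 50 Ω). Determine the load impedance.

Z_L = Z_0·(1 + Γ)/(1 − Γ) = 50·(0.217)/(1.78)

Z_L ≈ 6.09 Ω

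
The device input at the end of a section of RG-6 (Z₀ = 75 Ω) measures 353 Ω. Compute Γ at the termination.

Γ = (Z_L − Z_0)/(Z_L + Z_0) = (353 − 75)/(353 + 75) = 278/428

Γ = 0.65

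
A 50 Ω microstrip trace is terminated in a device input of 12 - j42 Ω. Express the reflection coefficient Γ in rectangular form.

Γ = (Z_L − Z_0)/(Z_L + Z_0) = (-38 − j42)/(62 − j42)

Γ ≈ -0.106 − j0.749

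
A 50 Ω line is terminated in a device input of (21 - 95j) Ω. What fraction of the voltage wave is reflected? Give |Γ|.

|Γ| ≈ 0.838

Γ = (Z_L − Z_0)/(Z_L + Z_0) = (-29 − j95)/(71 − j95)
|Γ| = 99.3/119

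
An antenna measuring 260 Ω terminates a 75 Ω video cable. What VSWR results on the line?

For a purely resistive load, VSWR = R_L/Z_0 or Z_0/R_L (whichever > 1) = 260/75

VSWR ≈ 3.47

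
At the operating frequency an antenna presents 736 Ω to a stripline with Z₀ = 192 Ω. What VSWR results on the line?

For a purely resistive load, VSWR = R_L/Z_0 or Z_0/R_L (whichever > 1) = 736/192

VSWR ≈ 3.83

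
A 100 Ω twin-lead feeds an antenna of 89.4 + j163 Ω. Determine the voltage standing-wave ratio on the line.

VSWR ≈ 4.78

Γ = (Z_L − Z_0)/(Z_L + Z_0) = (-10.6 + j163)/(189.4 + j163)
|Γ| = 163/250 = 0.654
VSWR = (1 + |Γ|)/(1 − |Γ|) = 1.65/0.346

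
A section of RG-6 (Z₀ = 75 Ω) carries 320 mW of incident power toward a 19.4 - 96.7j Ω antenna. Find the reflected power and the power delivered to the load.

P_reflected ≈ 218 mW; P_delivered ≈ 102 mW

|Γ| = |(-55.6 − j96.7)/(94.4 − j96.7)| = 0.825
|Γ|² = 0.681
P_refl = |Γ|²·P_inc = 218 mW, P_del = (1 − |Γ|²)·P_inc = 102 mW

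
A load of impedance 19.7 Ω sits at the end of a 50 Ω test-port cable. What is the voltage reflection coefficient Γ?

Γ = (Z_L − Z_0)/(Z_L + Z_0) = (19.7 − 50)/(19.7 + 50) = -30.3/69.7

Γ = -0.435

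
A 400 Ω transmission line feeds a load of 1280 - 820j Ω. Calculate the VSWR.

Γ = (Z_L − Z_0)/(Z_L + Z_0) = (880 − j820)/(1680 − j820)
|Γ| = 1200/1870 = 0.643
VSWR = (1 + |Γ|)/(1 − |Γ|) = 1.64/0.357

VSWR ≈ 4.61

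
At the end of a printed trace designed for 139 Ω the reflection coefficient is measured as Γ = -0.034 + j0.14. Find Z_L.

Z_L = Z_0·(1 + Γ)/(1 − Γ) = 139·(0.966 + j0.14)/(1.03 − j0.14)

Z_L ≈ 125 + j35.7 Ω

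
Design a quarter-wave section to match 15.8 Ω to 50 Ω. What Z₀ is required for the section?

Z_qwt ≈ 28.1 Ω

Z_qwt = √(Z_0·R_L) = √(50 × 15.8) = √790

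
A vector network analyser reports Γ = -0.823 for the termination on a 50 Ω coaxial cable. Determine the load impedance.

Z_L = Z_0·(1 + Γ)/(1 − Γ) = 50·(0.177)/(1.82)

Z_L ≈ 4.85 Ω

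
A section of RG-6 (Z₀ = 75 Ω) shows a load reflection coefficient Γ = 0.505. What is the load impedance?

Z_L = Z_0·(1 + Γ)/(1 − Γ) = 75·(1.5)/(0.495)

Z_L ≈ 228 Ω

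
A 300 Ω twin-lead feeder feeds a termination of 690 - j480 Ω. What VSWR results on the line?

VSWR ≈ 3.57

Γ = (Z_L − Z_0)/(Z_L + Z_0) = (390 − j480)/(990 − j480)
|Γ| = 618/1100 = 0.562
VSWR = (1 + |Γ|)/(1 − |Γ|) = 1.56/0.438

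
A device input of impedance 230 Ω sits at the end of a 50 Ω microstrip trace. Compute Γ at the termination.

Γ = 0.643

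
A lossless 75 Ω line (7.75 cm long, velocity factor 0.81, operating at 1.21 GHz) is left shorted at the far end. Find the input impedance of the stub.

Z_in ≈ −j65.4 Ω

λ = v/f = 0.81·c / 1.21 GHz = 0.201 m
βl = 2π·l/λ = 2π × 0.386 = 139°
tan(βl) = -0.872
For a shorted stub, Z_in = jZ_0·tan(βl)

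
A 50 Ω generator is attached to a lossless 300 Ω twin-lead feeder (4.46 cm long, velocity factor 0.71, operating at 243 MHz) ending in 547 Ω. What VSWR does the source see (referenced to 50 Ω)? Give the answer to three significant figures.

VSWR ≈ 10.2

λ = v/f = 0.71·c / 243 MHz = 0.877 m
βl = 2π·l/λ = 2π × 0.0509 = 18.3°
tan(βl) = 0.331
Z_in = Z_0·(Z_L + jZ_0·tanβl)/(Z_0 + jZ_L·tanβl) = 445 − j169 Ω
Γ_s = (Z_in − Z_s)/(Z_in + Z_s) = (395 − j169)/(495 − j169), |Γ_s| = 0.821
VSWR = (1 + |Γ_s|)/(1 − |Γ_s|)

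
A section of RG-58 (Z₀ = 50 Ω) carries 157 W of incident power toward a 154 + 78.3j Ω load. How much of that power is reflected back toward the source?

P_reflected ≈ 55.7 W

|Γ| = |(104 + j78.3)/(204 + j78.3)| = 0.596
|Γ|² = 0.355
P_refl = |Γ|²·P_inc = 55.7 W, P_del = (1 − |Γ|²)·P_inc = 101 W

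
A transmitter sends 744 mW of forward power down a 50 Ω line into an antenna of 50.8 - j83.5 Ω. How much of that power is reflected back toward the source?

|Γ| = |(0.8 − j83.5)/(100.8 − j83.5)| = 0.638
|Γ|² = 0.407
P_refl = |Γ|²·P_inc = 303 mW, P_del = (1 − |Γ|²)·P_inc = 441 mW

P_reflected ≈ 303 mW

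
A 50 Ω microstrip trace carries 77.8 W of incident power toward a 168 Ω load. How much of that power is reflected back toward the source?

P_reflected ≈ 22.8 W

Γ = (168 − 50)/(168 + 50) = 0.541
|Γ|² = 0.293
P_refl = |Γ|²·P_inc = 22.8 W, P_del = (1 − |Γ|²)·P_inc = 55 W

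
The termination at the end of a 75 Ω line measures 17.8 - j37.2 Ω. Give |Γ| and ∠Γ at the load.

Γ ≈ 0.682 ∠ -125°

Γ = (Z_L − Z_0)/(Z_L + Z_0) = (-57.2 − j37.2)/(92.8 − j37.2)
|Γ| = 68.2/100 = 0.682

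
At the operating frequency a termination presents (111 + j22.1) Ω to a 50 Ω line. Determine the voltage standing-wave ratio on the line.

Γ = (Z_L − Z_0)/(Z_L + Z_0) = (61 + j22.1)/(161 + j22.1)
|Γ| = 64.9/163 = 0.399
VSWR = (1 + |Γ|)/(1 − |Γ|) = 1.4/0.601

VSWR ≈ 2.33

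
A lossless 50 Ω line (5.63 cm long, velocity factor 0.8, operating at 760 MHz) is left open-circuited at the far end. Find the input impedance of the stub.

λ = v/f = 0.8·c / 760 MHz = 0.316 m
βl = 2π·l/λ = 2π × 0.178 = 64.2°
tan(βl) = 2.07
For an open-circuited stub, Z_in = −jZ_0·cot(βl) = −jZ_0/tan(βl)

Z_in ≈ −j24.2 Ω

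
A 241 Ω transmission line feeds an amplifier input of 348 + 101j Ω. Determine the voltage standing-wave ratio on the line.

VSWR ≈ 1.65

Γ = (Z_L − Z_0)/(Z_L + Z_0) = (107 + j101)/(589 + j101)
|Γ| = 147/598 = 0.246
VSWR = (1 + |Γ|)/(1 − |Γ|) = 1.25/0.754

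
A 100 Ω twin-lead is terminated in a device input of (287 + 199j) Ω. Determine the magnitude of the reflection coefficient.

Γ = (Z_L − Z_0)/(Z_L + Z_0) = (187 + j199)/(387 + j199)
|Γ| = 273/435

|Γ| ≈ 0.628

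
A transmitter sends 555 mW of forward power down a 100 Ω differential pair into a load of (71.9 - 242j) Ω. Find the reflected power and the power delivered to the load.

P_reflected ≈ 374 mW; P_delivered ≈ 181 mW

|Γ| = |(-28.1 − j242)/(171.9 − j242)| = 0.821
|Γ|² = 0.674
P_refl = |Γ|²·P_inc = 374 mW, P_del = (1 − |Γ|²)·P_inc = 181 mW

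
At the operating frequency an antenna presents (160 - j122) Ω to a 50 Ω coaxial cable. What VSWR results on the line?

VSWR ≈ 5.18

Γ = (Z_L − Z_0)/(Z_L + Z_0) = (110 − j122)/(210 − j122)
|Γ| = 164/243 = 0.676
VSWR = (1 + |Γ|)/(1 − |Γ|) = 1.68/0.324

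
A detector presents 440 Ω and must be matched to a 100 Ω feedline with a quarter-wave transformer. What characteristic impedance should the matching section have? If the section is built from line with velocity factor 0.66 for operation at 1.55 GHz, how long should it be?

Z_qwt ≈ 210 Ω; length ≈ 3.19 cm

Z_qwt = √(Z_0·R_L) = √(100 × 440) = √44000
λ = 0.66·c/f = 0.128 m, so l = λ/4 = 0.0319 m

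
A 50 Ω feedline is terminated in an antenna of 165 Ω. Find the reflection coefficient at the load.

Γ = (Z_L − Z_0)/(Z_L + Z_0) = (165 − 50)/(165 + 50) = 115/215

Γ = 0.535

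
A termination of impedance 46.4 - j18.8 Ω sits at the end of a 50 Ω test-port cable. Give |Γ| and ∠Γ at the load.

Γ = (Z_L − Z_0)/(Z_L + Z_0) = (-3.6 − j18.8)/(96.4 − j18.8)
|Γ| = 19.1/98.2 = 0.195

Γ ≈ 0.195 ∠ -89.8°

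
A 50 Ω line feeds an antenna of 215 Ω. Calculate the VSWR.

VSWR ≈ 4.3

Γ = (215 − 50)/(215 + 50) = 0.623
VSWR = (1 + 0.623)/(1 − 0.623)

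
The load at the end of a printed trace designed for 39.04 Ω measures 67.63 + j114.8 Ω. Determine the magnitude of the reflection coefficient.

Γ = (Z_L − Z_0)/(Z_L + Z_0) = (28.59 + j114.8)/(106.7 + j114.8)
|Γ| = 118/157

|Γ| ≈ 0.755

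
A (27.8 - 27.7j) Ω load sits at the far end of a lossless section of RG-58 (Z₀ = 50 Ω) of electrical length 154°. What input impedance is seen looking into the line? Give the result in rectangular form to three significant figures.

Z_in ≈ 56.8 − j50.3 Ω

tan(βl) = tan(154°) = -0.488
Z_in = Z_0·(Z_L + jZ_0·tanβl)/(Z_0 + jZ_L·tanβl)
     = 50·(27.8 − j52.1)/(36.5 − j13.6)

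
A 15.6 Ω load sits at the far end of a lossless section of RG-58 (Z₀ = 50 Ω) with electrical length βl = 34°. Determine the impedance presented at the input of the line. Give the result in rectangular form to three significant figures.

Z_in ≈ 21.7 + j29.2 Ω

tan(βl) = tan(34°) = 0.675
Z_in = Z_0·(Z_L + jZ_0·tanβl)/(Z_0 + jZ_L·tanβl)
     = 50·(15.6 + j33.7)/(50 + j10.5)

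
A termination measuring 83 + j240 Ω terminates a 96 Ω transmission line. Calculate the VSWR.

Γ = (Z_L − Z_0)/(Z_L + Z_0) = (-13 + j240)/(179 + j240)
|Γ| = 240/299 = 0.803
VSWR = (1 + |Γ|)/(1 − |Γ|) = 1.8/0.197

VSWR ≈ 9.14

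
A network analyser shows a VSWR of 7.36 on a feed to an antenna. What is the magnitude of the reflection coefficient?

|Γ| ≈ 0.761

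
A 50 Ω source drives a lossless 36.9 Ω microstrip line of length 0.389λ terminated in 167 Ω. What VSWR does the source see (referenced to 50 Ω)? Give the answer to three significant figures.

βl = 2π × 0.389 = 140°
tan(βl) = -0.838
Z_in = Z_0·(Z_L + jZ_0·tanβl)/(Z_0 + jZ_L·tanβl) = 18.5 + j39.2 Ω
Γ_s = (Z_in − Z_s)/(Z_in + Z_s) = (-31.5 + j39.2)/(68.5 + j39.2), |Γ_s| = 0.637
VSWR = (1 + |Γ_s|)/(1 − |Γ_s|)

VSWR ≈ 4.51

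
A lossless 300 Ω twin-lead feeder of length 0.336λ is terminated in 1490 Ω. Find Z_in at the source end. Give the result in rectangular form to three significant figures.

βl = 2π × 0.336 = 121°
tan(βl) = tan(121°) = -1.67
Z_in = Z_0·(Z_L + jZ_0·tanβl)/(Z_0 + jZ_L·tanβl)
     = 300·(1490 − j500)/(300 − j2480)

Z_in ≈ 81 + j170 Ω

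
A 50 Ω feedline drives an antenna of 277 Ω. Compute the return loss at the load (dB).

RL ≈ 3.17 dB

Γ = (277 − 50)/(277 + 50) = 0.694
RL = −20·log₁₀|Γ| = −20·log₁₀(0.694)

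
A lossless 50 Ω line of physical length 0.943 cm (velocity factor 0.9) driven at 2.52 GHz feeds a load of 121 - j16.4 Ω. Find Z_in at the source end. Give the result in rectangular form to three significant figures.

Z_in ≈ 45.4 − j44.4 Ω

λ = v/f = 0.9·c / 2.52 GHz = 0.107 m
βl = 2π·l/λ = 2π × 0.088 = 31.7°
tan(βl) = tan(31.7°) = 0.617
Z_in = Z_0·(Z_L + jZ_0·tanβl)/(Z_0 + jZ_L·tanβl)
     = 50·(121 + j14.5)/(60.1 + j74.7)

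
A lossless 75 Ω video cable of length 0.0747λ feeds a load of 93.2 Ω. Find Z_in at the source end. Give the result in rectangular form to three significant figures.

Z_in ≈ 83.9 − j14.8 Ω

βl = 2π × 0.0747 = 26.9°
tan(βl) = tan(26.9°) = 0.507
Z_in = Z_0·(Z_L + jZ_0·tanβl)/(Z_0 + jZ_L·tanβl)
     = 75·(93.2 + j38)/(75 + j47.3)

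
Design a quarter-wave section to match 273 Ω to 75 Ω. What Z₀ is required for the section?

Z_qwt ≈ 143 Ω

Z_qwt = √(Z_0·R_L) = √(75 × 273) = √20480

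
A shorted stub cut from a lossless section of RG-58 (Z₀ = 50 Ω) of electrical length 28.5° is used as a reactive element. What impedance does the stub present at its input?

tan(βl) = 0.543
For a shorted stub, Z_in = jZ_0·tan(βl)

Z_in ≈ +j27.1 Ω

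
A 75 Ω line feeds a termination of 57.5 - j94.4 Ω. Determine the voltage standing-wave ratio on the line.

VSWR ≈ 3.88

Γ = (Z_L − Z_0)/(Z_L + Z_0) = (-17.5 − j94.4)/(132.5 − j94.4)
|Γ| = 96/163 = 0.59
VSWR = (1 + |Γ|)/(1 − |Γ|) = 1.59/0.41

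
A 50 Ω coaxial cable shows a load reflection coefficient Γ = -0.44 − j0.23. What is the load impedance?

Z_L = Z_0·(1 + Γ)/(1 − Γ) = 50·(0.56 − j0.23)/(1.44 + j0.23)

Z_L ≈ 17.7 − j10.8 Ω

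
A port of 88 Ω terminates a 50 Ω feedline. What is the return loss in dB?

RL ≈ 11.2 dB

Γ = (88 − 50)/(88 + 50) = 0.275
RL = −20·log₁₀|Γ| = −20·log₁₀(0.275)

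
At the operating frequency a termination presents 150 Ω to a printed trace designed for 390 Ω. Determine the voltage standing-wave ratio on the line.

VSWR ≈ 2.6

For a purely resistive load, VSWR = R_L/Z_0 or Z_0/R_L (whichever > 1) = 390/150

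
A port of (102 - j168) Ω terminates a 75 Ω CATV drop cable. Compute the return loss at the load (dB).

RL ≈ 3.13 dB

Γ = (27 − j168)/(177 − j168), |Γ| = 0.697
RL = −20·log₁₀|Γ| = −20·log₁₀(0.697)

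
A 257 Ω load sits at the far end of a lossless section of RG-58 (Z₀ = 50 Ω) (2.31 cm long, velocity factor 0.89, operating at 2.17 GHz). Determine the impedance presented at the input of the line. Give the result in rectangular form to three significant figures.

λ = v/f = 0.89·c / 2.17 GHz = 0.123 m
βl = 2π·l/λ = 2π × 0.188 = 67.6°
tan(βl) = tan(67.6°) = 2.42
Z_in = Z_0·(Z_L + jZ_0·tanβl)/(Z_0 + jZ_L·tanβl)
     = 50·(257 + j121)/(50 + j623)

Z_in ≈ 11.3 − j19.7 Ω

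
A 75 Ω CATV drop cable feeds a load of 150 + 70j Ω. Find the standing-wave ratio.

VSWR ≈ 2.54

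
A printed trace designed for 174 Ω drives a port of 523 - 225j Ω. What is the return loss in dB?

Γ = (349 − j225)/(697 − j225), |Γ| = 0.567
RL = −20·log₁₀|Γ| = −20·log₁₀(0.567)

RL ≈ 4.93 dB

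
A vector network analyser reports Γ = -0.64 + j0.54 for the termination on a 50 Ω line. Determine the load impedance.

Z_L ≈ 5.01 + j18.1 Ω

Z_L = Z_0·(1 + Γ)/(1 − Γ) = 50·(0.36 + j0.54)/(1.64 − j0.54)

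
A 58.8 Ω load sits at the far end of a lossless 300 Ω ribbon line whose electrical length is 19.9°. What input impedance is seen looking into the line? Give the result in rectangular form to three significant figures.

tan(βl) = tan(19.9°) = 0.362
Z_in = Z_0·(Z_L + jZ_0·tanβl)/(Z_0 + jZ_L·tanβl)
     = 300·(58.8 + j109)/(300 + j21.3)

Z_in ≈ 66.2 + j104 Ω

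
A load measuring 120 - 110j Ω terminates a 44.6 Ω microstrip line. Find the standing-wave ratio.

VSWR ≈ 5.13

Γ = (Z_L − Z_0)/(Z_L + Z_0) = (75.4 − j110)/(164.6 − j110)
|Γ| = 133/198 = 0.674
VSWR = (1 + |Γ|)/(1 − |Γ|) = 1.67/0.326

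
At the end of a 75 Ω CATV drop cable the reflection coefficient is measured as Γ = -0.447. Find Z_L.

Z_L ≈ 28.7 Ω

Z_L = Z_0·(1 + Γ)/(1 − Γ) = 75·(0.553)/(1.45)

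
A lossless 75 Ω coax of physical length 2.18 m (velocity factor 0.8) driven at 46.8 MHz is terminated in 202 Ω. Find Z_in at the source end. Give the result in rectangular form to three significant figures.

Z_in ≈ 88.4 + j82.9 Ω

λ = v/f = 0.8·c / 46.8 MHz = 5.13 m
βl = 2π·l/λ = 2π × 0.425 = 153°
tan(βl) = tan(153°) = -0.509
Z_in = Z_0·(Z_L + jZ_0·tanβl)/(Z_0 + jZ_L·tanβl)
     = 75·(202 − j38.2)/(75 − j103)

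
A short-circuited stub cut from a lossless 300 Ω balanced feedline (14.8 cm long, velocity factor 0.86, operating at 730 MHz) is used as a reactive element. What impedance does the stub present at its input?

Z_in ≈ −j168 Ω

λ = v/f = 0.86·c / 730 MHz = 0.353 m
βl = 2π·l/λ = 2π × 0.419 = 151°
tan(βl) = -0.56
For a short-circuited stub, Z_in = jZ_0·tan(βl)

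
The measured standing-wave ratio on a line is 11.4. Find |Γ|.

|Γ| ≈ 0.839

|Γ| = (S − 1)/(S + 1) = (11.4 − 1)/(11.4 + 1) = 10.4/12.4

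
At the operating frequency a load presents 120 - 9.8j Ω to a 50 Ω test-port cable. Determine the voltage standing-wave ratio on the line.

Γ = (Z_L − Z_0)/(Z_L + Z_0) = (70 − j9.8)/(170 − j9.8)
|Γ| = 70.7/170 = 0.415
VSWR = (1 + |Γ|)/(1 − |Γ|) = 1.42/0.585

VSWR ≈ 2.42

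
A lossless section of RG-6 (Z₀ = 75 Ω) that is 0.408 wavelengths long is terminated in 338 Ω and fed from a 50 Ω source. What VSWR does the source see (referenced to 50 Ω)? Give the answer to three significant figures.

βl = 2π × 0.408 = 147°
tan(βl) = -0.652
Z_in = Z_0·(Z_L + jZ_0·tanβl)/(Z_0 + jZ_L·tanβl) = 50 + j98 Ω
Γ_s = (Z_in − Z_s)/(Z_in + Z_s) = (-0.0366 + j98)/(100 + j98), |Γ_s| = 0.7
VSWR = (1 + |Γ_s|)/(1 − |Γ_s|)

VSWR ≈ 5.67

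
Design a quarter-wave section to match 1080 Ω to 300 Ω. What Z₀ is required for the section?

Z_qwt = √(Z_0·R_L) = √(300 × 1080) = √324000

Z_qwt ≈ 569 Ω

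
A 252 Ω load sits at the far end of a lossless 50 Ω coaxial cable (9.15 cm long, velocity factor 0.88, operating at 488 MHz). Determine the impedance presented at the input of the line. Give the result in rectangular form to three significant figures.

λ = v/f = 0.88·c / 488 MHz = 0.541 m
βl = 2π·l/λ = 2π × 0.169 = 60.9°
tan(βl) = tan(60.9°) = 1.8
Z_in = Z_0·(Z_L + jZ_0·tanβl)/(Z_0 + jZ_L·tanβl)
     = 50·(252 + j89.8)/(50 + j453)

Z_in ≈ 12.8 − j26.4 Ω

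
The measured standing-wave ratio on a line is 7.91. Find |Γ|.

|Γ| ≈ 0.776

|Γ| = (S − 1)/(S + 1) = (7.91 − 1)/(7.91 + 1) = 6.91/8.91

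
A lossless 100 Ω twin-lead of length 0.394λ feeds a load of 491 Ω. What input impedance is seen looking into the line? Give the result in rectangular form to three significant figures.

Z_in ≈ 50 + j114 Ω

βl = 2π × 0.394 = 142°
tan(βl) = tan(142°) = -0.786
Z_in = Z_0·(Z_L + jZ_0·tanβl)/(Z_0 + jZ_L·tanβl)
     = 100·(491 − j78.6)/(100 − j386)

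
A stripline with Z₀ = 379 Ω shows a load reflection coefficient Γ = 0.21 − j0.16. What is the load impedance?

Z_L ≈ 543 − j187 Ω

Z_L = Z_0·(1 + Γ)/(1 − Γ) = 379·(1.21 − j0.16)/(0.79 + j0.16)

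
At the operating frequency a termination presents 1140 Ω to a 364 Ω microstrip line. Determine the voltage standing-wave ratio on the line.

VSWR ≈ 3.13

For a purely resistive load, VSWR = R_L/Z_0 or Z_0/R_L (whichever > 1) = 1140/364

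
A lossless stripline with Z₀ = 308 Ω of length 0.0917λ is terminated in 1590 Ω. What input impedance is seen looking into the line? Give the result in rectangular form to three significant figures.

Z_in ≈ 185 − j419 Ω

βl = 2π × 0.0917 = 33°
tan(βl) = tan(33°) = 0.65
Z_in = Z_0·(Z_L + jZ_0·tanβl)/(Z_0 + jZ_L·tanβl)
     = 308·(1590 + j200)/(308 + j1030)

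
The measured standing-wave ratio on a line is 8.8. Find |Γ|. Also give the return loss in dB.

|Γ| ≈ 0.796; return loss ≈ 1.98 dB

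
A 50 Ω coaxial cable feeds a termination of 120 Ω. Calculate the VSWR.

Γ = (120 − 50)/(120 + 50) = 0.412
VSWR = (1 + 0.412)/(1 − 0.412)

VSWR ≈ 2.4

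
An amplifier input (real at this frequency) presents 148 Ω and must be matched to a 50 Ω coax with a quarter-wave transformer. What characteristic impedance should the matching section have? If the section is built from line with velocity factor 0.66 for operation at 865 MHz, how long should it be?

Z_qwt = √(Z_0·R_L) = √(50 × 148) = √7400
λ = 0.66·c/f = 0.229 m, so l = λ/4 = 0.0572 m

Z_qwt ≈ 86 Ω; length ≈ 5.72 cm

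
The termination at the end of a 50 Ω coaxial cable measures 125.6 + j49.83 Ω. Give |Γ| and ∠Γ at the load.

Γ = (Z_L − Z_0)/(Z_L + Z_0) = (75.6 + j49.83)/(175.6 + j49.83)
|Γ| = 90.5/183 = 0.496

Γ ≈ 0.496 ∠ 17.5°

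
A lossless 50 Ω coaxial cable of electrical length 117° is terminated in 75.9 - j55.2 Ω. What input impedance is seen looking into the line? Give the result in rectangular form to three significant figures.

Z_in ≈ 36 + j39.6 Ω

tan(βl) = tan(117°) = -1.96
Z_in = Z_0·(Z_L + jZ_0·tanβl)/(Z_0 + jZ_L·tanβl)
     = 50·(75.9 − j153)/(-58.3 − j149)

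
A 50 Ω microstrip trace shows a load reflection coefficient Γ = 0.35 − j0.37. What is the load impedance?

Z_L ≈ 66.2 − j66.1 Ω

Z_L = Z_0·(1 + Γ)/(1 − Γ) = 50·(1.35 − j0.37)/(0.65 + j0.37)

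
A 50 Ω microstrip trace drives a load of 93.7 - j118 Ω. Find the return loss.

RL ≈ 3.39 dB

Γ = (43.7 − j118)/(143.7 − j118), |Γ| = 0.677
RL = −20·log₁₀|Γ| = −20·log₁₀(0.677)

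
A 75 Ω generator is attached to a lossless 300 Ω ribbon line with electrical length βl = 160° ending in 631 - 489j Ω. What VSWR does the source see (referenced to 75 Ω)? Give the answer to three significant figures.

tan(βl) = -0.364
Z_in = Z_0·(Z_L + jZ_0·tanβl)/(Z_0 + jZ_L·tanβl) = 951 + j319 Ω
Γ_s = (Z_in − Z_s)/(Z_in + Z_s) = (876 + j319)/(1030 + j319), |Γ_s| = 0.868
VSWR = (1 + |Γ_s|)/(1 − |Γ_s|)

VSWR ≈ 14.1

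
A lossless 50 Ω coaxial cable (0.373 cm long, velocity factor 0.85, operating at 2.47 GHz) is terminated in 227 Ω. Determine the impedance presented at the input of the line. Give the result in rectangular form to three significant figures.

Z_in ≈ 114 − j108 Ω

λ = v/f = 0.85·c / 2.47 GHz = 0.103 m
βl = 2π·l/λ = 2π × 0.0361 = 13°
tan(βl) = tan(13°) = 0.231
Z_in = Z_0·(Z_L + jZ_0·tanβl)/(Z_0 + jZ_L·tanβl)
     = 50·(227 + j11.5)/(50 + j52.4)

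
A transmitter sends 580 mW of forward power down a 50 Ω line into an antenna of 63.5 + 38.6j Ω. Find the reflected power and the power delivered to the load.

P_reflected ≈ 67.5 mW; P_delivered ≈ 513 mW

|Γ| = |(13.5 + j38.6)/(113.5 + j38.6)| = 0.341
|Γ|² = 0.116
P_refl = |Γ|²·P_inc = 67.5 mW, P_del = (1 − |Γ|²)·P_inc = 513 mW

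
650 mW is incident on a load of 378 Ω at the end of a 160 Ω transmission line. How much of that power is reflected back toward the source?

Γ = (378 − 160)/(378 + 160) = 0.405
|Γ|² = 0.164
P_refl = |Γ|²·P_inc = 107 mW, P_del = (1 − |Γ|²)·P_inc = 543 mW

P_reflected ≈ 107 mW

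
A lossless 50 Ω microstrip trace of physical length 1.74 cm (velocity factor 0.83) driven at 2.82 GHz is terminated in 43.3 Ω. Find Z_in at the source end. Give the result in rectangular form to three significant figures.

Z_in ≈ 55.8 + j4.97 Ω

λ = v/f = 0.83·c / 2.82 GHz = 0.0883 m
βl = 2π·l/λ = 2π × 0.197 = 70.9°
tan(βl) = tan(70.9°) = 2.89
Z_in = Z_0·(Z_L + jZ_0·tanβl)/(Z_0 + jZ_L·tanβl)
     = 50·(43.3 + j145)/(50 + j125)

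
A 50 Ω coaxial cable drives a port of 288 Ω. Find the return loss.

Γ = (288 − 50)/(288 + 50) = 0.704
RL = −20·log₁₀|Γ| = −20·log₁₀(0.704)

RL ≈ 3.05 dB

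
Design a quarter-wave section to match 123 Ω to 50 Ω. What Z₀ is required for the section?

Z_qwt = √(Z_0·R_L) = √(50 × 123) = √6150

Z_qwt ≈ 78.4 Ω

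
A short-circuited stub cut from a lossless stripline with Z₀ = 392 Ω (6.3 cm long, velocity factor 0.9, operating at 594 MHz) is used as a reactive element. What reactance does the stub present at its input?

λ = v/f = 0.9·c / 594 MHz = 0.455 m
βl = 2π·l/λ = 2π × 0.139 = 49.9°
tan(βl) = 1.19
For a short-circuited stub, Z_in = jZ_0·tan(βl)

X_in ≈ 465 Ω (inductive)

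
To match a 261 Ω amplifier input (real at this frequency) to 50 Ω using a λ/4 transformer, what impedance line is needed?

Z_qwt ≈ 114 Ω

Z_qwt = √(Z_0·R_L) = √(50 × 261) = √13050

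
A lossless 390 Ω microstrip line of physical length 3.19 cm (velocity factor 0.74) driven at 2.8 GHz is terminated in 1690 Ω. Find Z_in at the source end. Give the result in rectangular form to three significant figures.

λ = v/f = 0.74·c / 2.8 GHz = 0.0793 m
βl = 2π·l/λ = 2π × 0.402 = 145°
tan(βl) = tan(145°) = -0.704
Z_in = Z_0·(Z_L + jZ_0·tanβl)/(Z_0 + jZ_L·tanβl)
     = 390·(1690 − j275)/(390 − j1190)

Z_in ≈ 245 + j473 Ω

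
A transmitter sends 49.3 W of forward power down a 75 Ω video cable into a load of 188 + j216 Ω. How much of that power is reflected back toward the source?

|Γ| = |(113 + j216)/(263 + j216)| = 0.716
|Γ|² = 0.513
P_refl = |Γ|²·P_inc = 25.3 W, P_del = (1 − |Γ|²)·P_inc = 24 W

P_reflected ≈ 25.3 W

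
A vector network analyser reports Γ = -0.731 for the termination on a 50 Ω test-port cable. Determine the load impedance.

Z_L ≈ 7.77 Ω

Z_L = Z_0·(1 + Γ)/(1 − Γ) = 50·(0.269)/(1.73)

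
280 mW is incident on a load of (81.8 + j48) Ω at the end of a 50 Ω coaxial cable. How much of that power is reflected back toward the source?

|Γ| = |(31.8 + j48)/(131.8 + j48)| = 0.41
|Γ|² = 0.168
P_refl = |Γ|²·P_inc = 47.2 mW, P_del = (1 − |Γ|²)·P_inc = 233 mW

P_reflected ≈ 47.2 mW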